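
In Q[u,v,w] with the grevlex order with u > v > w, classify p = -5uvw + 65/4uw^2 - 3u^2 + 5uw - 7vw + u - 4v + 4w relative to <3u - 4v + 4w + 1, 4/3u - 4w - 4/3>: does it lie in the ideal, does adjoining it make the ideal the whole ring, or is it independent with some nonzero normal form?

First compute the reduced Gröbner basis of I by Buchberger's algorithm.
f_1 = 3u - 4v + 4w + 1, LT = u.
f_2 = 4/3u - 4w - 4/3, LT = u.

S(f_1,f_2): lcm = u. S = -4/3v + 13/3w + 4/3.
  leading term v: no divisor's leading term divides it; move -4/3v to the remainder.
  leading term w: no divisor's leading term divides it; move 13/3w to the remainder.
  leading term 1: no divisor's leading term divides it; move 4/3 to the remainder.
  remainder -4/3v + 13/3w + 4/3 ≠ 0; add h_3 = -4/3v + 13/3w + 4/3 to the basis.

The other S-polynomials (S(f_1,h_3), S(f_2,h_3)) all reduce to 0 modulo the current basis, so we have a Gröbner basis.
Inter-reduce: drop elements whose leading term is divisible by another's, tail-reduce, and make monic.
Reduced Gröbner basis: {u - 3w - 1, v - 13/4w - 1}.
Label its elements g_1 = u - 3w - 1, g_2 = v - 13/4w - 1.

Reduce p = -5uvw + 65/4uw^2 - 3u^2 + 5uw - 7vw + u - 4v + 4w modulo G:
  leading term uvw: subtract (-5vw)·g_1 from -5uvw + 65/4uw^2 - 3u^2 + 5uw - 7vw + u - 4v + 4w → 65/4uw^2 - 15vw^2 - 3u^2 + 5uw - 12vw + u - 4v + 4w
  leading term uw^2: subtract (65/4w^2)·g_1 from 65/4uw^2 - 15vw^2 - 3u^2 + 5uw - 12vw + u - 4v + 4w → -15vw^2 + 195/4w^3 - 3u^2 + 5uw - 12vw + 65/4w^2 + u - 4v + 4w
  leading term vw^2: subtract (-15w^2)·g_2 from -15vw^2 + 195/4w^3 - 3u^2 + 5uw - 12vw + 65/4w^2 + u - 4v + 4w → -3u^2 + 5uw - 12vw + 5/4w^2 + u - 4v + 4w
  leading term u^2: subtract (-3u)·g_1 from -3u^2 + 5uw - 12vw + 5/4w^2 + u - 4v + 4w → -4uw - 12vw + 5/4w^2 - 2u - 4v + 4w
  leading term uw: subtract (-4w)·g_1 from -4uw - 12vw + 5/4w^2 - 2u - 4v + 4w → -12vw - 43/4w^2 - 2u - 4v
  leading term vw: subtract (-12w)·g_2 from -12vw - 43/4w^2 - 2u - 4v → -199/4w^2 - 2u - 4v - 12w
  leading term w^2: no divisor's leading term divides it; move -199/4w^2 to the remainder.
  leading term u: subtract (-2)·g_1 from -2u - 4v - 12w → -4v - 18w - 2
  leading term v: subtract (-4)·g_2 from -4v - 18w - 2 → -31w - 6
  leading term w: no divisor's leading term divides it; move -31w to the remainder.
  leading term 1: no divisor's leading term divides it; move -6 to the remainder.
  normal form = -199/4w^2 - 31w - 6.
The normal form is nonzero, so p ∉ I. Since p minus its normal form lies in I, I + (p) = I + (r) where r = -199/4w^2 - 31w - 6; decide whether this ideal is the whole ring.
Run Buchberger on G together with r (pairs among the g_i already reduce to 0 since G is a Gröbner basis):
g_1 = u - 3w - 1, LT = u.
g_2 = v - 13/4w - 1, LT = v.
r = -199/4w^2 - 31w - 6, LT = w^2.

The S-polynomials (S(g_1,g_2), S(g_1,r), S(g_2,r)) all reduce to 0 modulo the current basis, so we have a Gröbner basis.
Inter-reduce: drop elements whose leading term is divisible by another's, tail-reduce, and make monic.
Reduced Gröbner basis: {w^2 + 124/199w + 24/199, u - 3w - 1, v - 13/4w - 1}.
The reduced Gröbner basis of I + (p) is {w^2 + 124/199w + 24/199, u - 3w - 1, v - 13/4w - 1} ≠ {1}, a proper ideal, so the enlarged system stays consistent: p is independent of I, with normal form -199/4w^2 - 31w - 6.

-5uvw + 65/4uw^2 - 3u^2 + 5uw - 7vw + u - 4v + 4w is independent of I; its normal form modulo I is -199/4w^2 - 31w - 6.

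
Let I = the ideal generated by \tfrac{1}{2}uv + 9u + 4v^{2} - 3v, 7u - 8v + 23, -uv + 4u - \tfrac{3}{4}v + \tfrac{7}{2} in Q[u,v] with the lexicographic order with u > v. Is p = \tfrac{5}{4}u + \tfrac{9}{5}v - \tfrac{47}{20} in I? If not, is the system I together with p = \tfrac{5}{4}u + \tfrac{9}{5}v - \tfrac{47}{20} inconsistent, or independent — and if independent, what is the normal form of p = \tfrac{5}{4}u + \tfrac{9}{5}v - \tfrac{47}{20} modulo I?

\tfrac{5}{4}u + \tfrac{9}{5}v - \tfrac{47}{20} lies in I (it reduces to 0).

First compute the reduced Gröbner basis of I by Buchberger's algorithm.
f_1 = \tfrac{1}{2}uv + 9u + 4v^{2} - 3v, LT = uv.
f_2 = 7u - 8v + 23, LT = u.
f_3 = -uv + 4u - \tfrac{3}{4}v + \tfrac{7}{2}, LT = uv.

S(f_1,f_2): lcm = uv. S = 18u + \tfrac{64}{7}v^{2} - \tfrac{65}{7}v.
  leading term u: subtract (\tfrac{18}{7})·f_2 from 18u + \tfrac{64}{7}v^{2} - \tfrac{65}{7}v → \tfrac{64}{7}v^{2} + \tfrac{79}{7}v - \tfrac{414}{7}
  leading term v^{2}: no divisor's leading term divides it; move \tfrac{64}{7}v^{2} to the remainder.
  leading term v: no divisor's leading term divides it; move \tfrac{79}{7}v to the remainder.
  leading term 1: no divisor's leading term divides it; move -\tfrac{414}{7} to the remainder.
  remainder \tfrac{64}{7}v^{2} + \tfrac{79}{7}v - \tfrac{414}{7} ≠ 0; add h_4 = \tfrac{64}{7}v^{2} + \tfrac{79}{7}v - \tfrac{414}{7} to the basis.

S(f_1,f_3): lcm = uv. S = 22u + 8v^{2} - \tfrac{27}{4}v + \tfrac{7}{2}.
  leading term u: subtract (\tfrac{22}{7})·f_2 from 22u + 8v^{2} - \tfrac{27}{4}v + \tfrac{7}{2} → 8v^{2} + \tfrac{515}{28}v - \tfrac{963}{14}
  leading term v^{2}: subtract (\tfrac{7}{8})·h_4 from 8v^{2} + \tfrac{515}{28}v - \tfrac{963}{14} → \tfrac{477}{56}v - \tfrac{477}{28}
  leading term v: no divisor's leading term divides it; move \tfrac{477}{56}v to the remainder.
  leading term 1: no divisor's leading term divides it; move -\tfrac{477}{28} to the remainder.
  remainder \tfrac{477}{56}v - \tfrac{477}{28} ≠ 0; add h_5 = \tfrac{477}{56}v - \tfrac{477}{28} to the basis.

The other S-polynomials (S(f_2,f_3), S(f_1,h_4), S(f_2,h_4), S(f_3,h_4), S(f_1,h_5), S(f_2,h_5), S(f_3,h_5), S(h_4,h_5)) all reduce to 0 modulo the current basis, so we have a Gröbner basis.
Inter-reduce: drop elements whose leading term is divisible by another's, tail-reduce, and make monic.
Reduced Gröbner basis: {u + 1, v - 2}.
Label its elements g_1 = u + 1, g_2 = v - 2.

Reduce p = \tfrac{5}{4}u + \tfrac{9}{5}v - \tfrac{47}{20} modulo G:
  leading term u: subtract (\tfrac{5}{4})·g_1 from \tfrac{5}{4}u + \tfrac{9}{5}v - \tfrac{47}{20} → \tfrac{9}{5}v - \tfrac{18}{5}
  leading term v: subtract (\tfrac{9}{5})·g_2 from \tfrac{9}{5}v - \tfrac{18}{5} → 0
  normal form = 0.
Since the normal form is 0, p ∈ I.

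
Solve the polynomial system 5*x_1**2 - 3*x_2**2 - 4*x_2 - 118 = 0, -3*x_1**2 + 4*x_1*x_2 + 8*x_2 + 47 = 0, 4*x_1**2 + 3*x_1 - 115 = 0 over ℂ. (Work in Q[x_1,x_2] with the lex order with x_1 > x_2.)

Compute a lex Gröbner basis by Buchberger's algorithm.
f_1 = 5*x_1**2 - 3*x_2**2 - 4*x_2 - 118, LT = x_1**2.
f_2 = -3*x_1**2 + 4*x_1*x_2 + 8*x_2 + 47, LT = x_1**2.
f_3 = 4*x_1**2 + 3*x_1 - 115, LT = x_1**2.

S(f_1,f_2): lcm = x_1**2. S = 4/3*x_1*x_2 - 3/5*x_2**2 + 28/15*x_2 - 119/15.
  leading term x_1*x_2: no divisor's leading term divides it; move 4/3*x_1*x_2 to the remainder.
  leading term x_2**2: no divisor's leading term divides it; move -3/5*x_2**2 to the remainder.
  leading term x_2: no divisor's leading term divides it; move 28/15*x_2 to the remainder.
  leading term 1: no divisor's leading term divides it; move -119/15 to the remainder.
  remainder 4/3*x_1*x_2 - 3/5*x_2**2 + 28/15*x_2 - 119/15 ≠ 0; add h_4 = 4/3*x_1*x_2 - 3/5*x_2**2 + 28/15*x_2 - 119/15 to the basis.

S(f_1,f_3): lcm = x_1**2. S = -3/4*x_1 - 3/5*x_2**2 - 4/5*x_2 + 103/20.
  leading term x_1: no divisor's leading term divides it; move -3/4*x_1 to the remainder.
  leading term x_2**2: no divisor's leading term divides it; move -3/5*x_2**2 to the remainder.
  leading term x_2: no divisor's leading term divides it; move -4/5*x_2 to the remainder.
  leading term 1: no divisor's leading term divides it; move 103/20 to the remainder.
  remainder -3/4*x_1 - 3/5*x_2**2 - 4/5*x_2 + 103/20 ≠ 0; add h_5 = -3/4*x_1 - 3/5*x_2**2 - 4/5*x_2 + 103/20 to the basis.

S(f_1,h_4): lcm = x_1**2*x_2. S = 9/20*x_1*x_2**2 - 7/5*x_1*x_2 + 119/20*x_1 - 3/5*x_2**3 - 4/5*x_2**2 - 118/5*x_2.
  leading term x_1*x_2**2: subtract (27/80*x_2)·h_4 from 9/20*x_1*x_2**2 - 7/5*x_1*x_2 + 119/20*x_1 - 3/5*x_2**3 - 4/5*x_2**2 - 118/5*x_2 → -7/5*x_1*x_2 + 119/20*x_1 - 159/400*x_2**3 - 143/100*x_2**2 - 8369/400*x_2
  leading term x_1*x_2: subtract (-21/20)·h_4 from -7/5*x_1*x_2 + 119/20*x_1 - 159/400*x_2**3 - 143/100*x_2**2 - 8369/400*x_2 → 119/20*x_1 - 159/400*x_2**3 - 103/50*x_2**2 - 1517/80*x_2 - 833/100
  leading term x_1: subtract (-119/15)·h_5 from 119/20*x_1 - 159/400*x_2**3 - 103/50*x_2**2 - 1517/80*x_2 - 833/100 → -159/400*x_2**3 - 341/50*x_2**2 - 30371/1200*x_2 + 4879/150
  leading term x_2**3: no divisor's leading term divides it; move -159/400*x_2**3 to the remainder.
  leading term x_2**2: no divisor's leading term divides it; move -341/50*x_2**2 to the remainder.
  leading term x_2: no divisor's leading term divides it; move -30371/1200*x_2 to the remainder.
  leading term 1: no divisor's leading term divides it; move 4879/150 to the remainder.
  remainder -159/400*x_2**3 - 341/50*x_2**2 - 30371/1200*x_2 + 4879/150 ≠ 0; add h_6 = -159/400*x_2**3 - 341/50*x_2**2 - 30371/1200*x_2 + 4879/150 to the basis.

S(f_3,h_4): lcm = x_1**2*x_2. S = 9/20*x_1*x_2**2 - 13/20*x_1*x_2 + 119/20*x_1 - 115/4*x_2.
  leading term x_1*x_2**2: subtract (27/80*x_2)·h_4 from 9/20*x_1*x_2**2 - 13/20*x_1*x_2 + 119/20*x_1 - 115/4*x_2 → -13/20*x_1*x_2 + 119/20*x_1 + 81/400*x_2**3 - 63/100*x_2**2 - 10429/400*x_2
  leading term x_1*x_2: subtract (-39/80)·h_4 from -13/20*x_1*x_2 + 119/20*x_1 + 81/400*x_2**3 - 63/100*x_2**2 - 10429/400*x_2 → 119/20*x_1 + 81/400*x_2**3 - 369/400*x_2**2 - 2013/80*x_2 - 1547/400
  leading term x_1: subtract (-119/15)·h_5 from 119/20*x_1 + 81/400*x_2**3 - 369/400*x_2**2 - 2013/80*x_2 - 1547/400 → 81/400*x_2**3 - 2273/400*x_2**2 - 37811/1200*x_2 + 44387/1200
  leading term x_2**3: subtract (-27/53)·h_6 from 81/400*x_2**3 - 2273/400*x_2**2 - 37811/1200*x_2 + 44387/1200 → -7765/848*x_2**2 - 7060/159*x_2 + 136255/2544
  leading term x_2**2: no divisor's leading term divides it; move -7765/848*x_2**2 to the remainder.
  leading term x_2: no divisor's leading term divides it; move -7060/159*x_2 to the remainder.
  leading term 1: no divisor's leading term divides it; move 136255/2544 to the remainder.
  remainder -7765/848*x_2**2 - 7060/159*x_2 + 136255/2544 ≠ 0; add h_7 = -7765/848*x_2**2 - 7060/159*x_2 + 136255/2544 to the basis.

S(f_1,h_5): lcm = x_1**2. S = -4/5*x_1*x_2**2 - 16/15*x_1*x_2 + 103/15*x_1 - 3/5*x_2**2 - 4/5*x_2 - 118/5.
  leading term x_1*x_2**2: subtract (-3/5*x_2)·h_4 from -4/5*x_1*x_2**2 - 16/15*x_1*x_2 + 103/15*x_1 - 3/5*x_2**2 - 4/5*x_2 - 118/5 → -16/15*x_1*x_2 + 103/15*x_1 - 9/25*x_2**3 + 13/25*x_2**2 - 139/25*x_2 - 118/5
  leading term x_1*x_2: subtract (-4/5)·h_4 from -16/15*x_1*x_2 + 103/15*x_1 - 9/25*x_2**3 + 13/25*x_2**2 - 139/25*x_2 - 118/5 → 103/15*x_1 - 9/25*x_2**3 + 1/25*x_2**2 - 61/15*x_2 - 2246/75
  leading term x_1: subtract (-412/45)·h_5 from 103/15*x_1 - 9/25*x_2**3 + 1/25*x_2**2 - 61/15*x_2 - 2246/75 → -9/25*x_2**3 - 409/75*x_2**2 - 2563/225*x_2 + 3871/225
  leading term x_2**3: subtract (48/53)·h_6 from -9/25*x_2**3 - 409/75*x_2**2 - 2563/225*x_2 + 3871/225 → 115/159*x_2**2 + 5500/477*x_2 - 5845/477
  leading term x_2**2: subtract (-368/4659)·h_7 from 115/159*x_2**2 + 5500/477*x_2 - 5845/477 → 12460/1553*x_2 - 12460/1553
  leading term x_2: no divisor's leading term divides it; move 12460/1553*x_2 to the remainder.
  leading term 1: no divisor's leading term divides it; move -12460/1553 to the remainder.
  remainder 12460/1553*x_2 - 12460/1553 ≠ 0; add h_8 = 12460/1553*x_2 - 12460/1553 to the basis.

The other S-polynomials (S(f_2,f_3), S(f_2,h_4), S(f_2,h_5), S(f_3,h_5), S(h_4,h_5), S(f_1,h_6), S(f_2,h_6), S(f_3,h_6), S(h_4,h_6), S(h_5,h_6), S(f_1,h_7), S(f_2,h_7), S(f_3,h_7), S(h_4,h_7), S(h_5,h_7), S(h_6,h_7), S(f_1,h_8), S(f_2,h_8), S(f_3,h_8), S(h_4,h_8), S(h_5,h_8), S(h_6,h_8), S(h_7,h_8)) all reduce to 0 modulo the current basis, so we have a Gröbner basis.
Inter-reduce: drop elements whose leading term is divisible by another's, tail-reduce, and make monic.
Reduced Gröbner basis: {x_1 - 5, x_2 - 1}.

A lex Gröbner basis eliminates variables successively. Here x_2 - 1 depends only on x_2, with roots {1}; lifting each root through the earlier basis elements recovers the full solutions.
  x_2 = 1: the earlier basis element becomes x_1 - 5 = 0, giving x_1 = 5 — point (5, 1).
Check: every point annihilates each of the original generators.

{(5, 1)}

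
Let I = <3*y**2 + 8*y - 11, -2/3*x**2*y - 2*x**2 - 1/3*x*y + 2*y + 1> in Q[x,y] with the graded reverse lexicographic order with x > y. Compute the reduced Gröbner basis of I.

f_1 = 3*y**2 + 8*y - 11, LT = y**2.
f_2 = -2/3*x**2*y - 2*x**2 - 1/3*x*y + 2*y + 1, LT = x**2*y.

S(f_1,f_2): lcm = x**2*y**2. S = -1/3*x**2*y - 1/2*x*y**2 - 11/3*x**2 + 3*y**2 + 3/2*y.
  leading term x**2*y: subtract (1/2)·f_2 from -1/3*x**2*y - 1/2*x*y**2 - 11/3*x**2 + 3*y**2 + 3/2*y → -1/2*x*y**2 - 8/3*x**2 + 1/6*x*y + 3*y**2 + 1/2*y - 1/2
  leading term x*y**2: subtract (-1/6*x)·f_1 from -1/2*x*y**2 - 8/3*x**2 + 1/6*x*y + 3*y**2 + 1/2*y - 1/2 → -8/3*x**2 + 3/2*x*y + 3*y**2 - 11/6*x + 1/2*y - 1/2
  leading term x**2: no divisor's leading term divides it; move -8/3*x**2 to the remainder.
  leading term x*y: no divisor's leading term divides it; move 3/2*x*y to the remainder.
  leading term y**2: subtract (1)·f_1 from 3*y**2 - 11/6*x + 1/2*y - 1/2 → -11/6*x - 15/2*y + 21/2
  leading term x: no divisor's leading term divides it; move -11/6*x to the remainder.
  leading term y: no divisor's leading term divides it; move -15/2*y to the remainder.
  leading term 1: no divisor's leading term divides it; move 21/2 to the remainder.
  remainder -8/3*x**2 + 3/2*x*y - 11/6*x - 15/2*y + 21/2 ≠ 0; add g_3 = -8/3*x**2 + 3/2*x*y - 11/6*x - 15/2*y + 21/2 to the basis.

The other S-polynomials (S(f_1,g_3), S(f_2,g_3)) all reduce to 0 modulo the current basis, so we have a Gröbner basis.
Inter-reduce: drop elements whose leading term is divisible by another's, tail-reduce, and make monic.

G = {x**2 - 9/16*x*y + 11/16*x + 45/16*y - 63/16, y**2 + 8/3*y - 11/3}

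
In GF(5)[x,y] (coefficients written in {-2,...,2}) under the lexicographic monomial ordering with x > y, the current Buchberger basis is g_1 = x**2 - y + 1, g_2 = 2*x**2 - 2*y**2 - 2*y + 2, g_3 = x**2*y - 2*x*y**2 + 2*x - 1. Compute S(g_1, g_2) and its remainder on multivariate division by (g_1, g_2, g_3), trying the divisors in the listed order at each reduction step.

lcm(LM(g_1), LM(g_2)) = x**2.
S = (lcm/LT(g_1))·g_1 − (lcm/LT(g_2))·g_2 = y**2.
Reduce S modulo (g_1, g_2, g_3) in that order:
  leading term y**2: no divisor's leading term divides it; move y**2 to the remainder.
The remainder y**2 is nonzero, so it would be added as the next basis element.
This is the inner loop of Buchberger's algorithm — each nonzero remainder becomes a new basis element.

S(g_1, g_2) = y**2; remainder on division = y**2.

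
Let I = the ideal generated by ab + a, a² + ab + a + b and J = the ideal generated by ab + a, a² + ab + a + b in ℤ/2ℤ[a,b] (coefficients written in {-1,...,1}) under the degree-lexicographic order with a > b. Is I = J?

Since reduced Gröbner bases are canonical representatives of ideals under a given ordering, it suffices to compute and compare them.
Buchberger on the first generating set:
f_1 = ab + a, LT = ab.
f_2 = a² + ab + a + b, LT = a².

S(f_1,f_2): lcm = a²b. S = ab² + a² + ab + b².
  leading term ab²: subtract (b)·f_1 from ab² + a² + ab + b² → a² + b²
  leading term a²: subtract (1)·f_2 from a² + b² → ab + b² + a + b
  leading term ab: subtract (1)·f_1 from ab + b² + a + b → b² + b
  leading term b²: no divisor's leading term divides it; move b² to the remainder.
  leading term b: no divisor's leading term divides it; move b to the remainder.
  remainder b² + b ≠ 0; add g_3 = b² + b to the basis.

The other S-polynomials (S(f_1,g_3), S(f_2,g_3)) all reduce to 0 modulo the current basis, so we have a Gröbner basis.
Inter-reduce: drop elements whose leading term is divisible by another's, tail-reduce, and make monic.
Reduced Gröbner basis: {a² + b, ab + a, b² + b}.

Buchberger on the second generating set:
h_1 = ab + a, LT = ab.
h_2 = a² + ab + a + b, LT = a².

S(h_1,h_2): lcm = a²b. S = ab² + a² + ab + b².
  leading term ab²: subtract (b)·h_1 from ab² + a² + ab + b² → a² + b²
  leading term a²: subtract (1)·h_2 from a² + b² → ab + b² + a + b
  leading term ab: subtract (1)·h_1 from ab + b² + a + b → b² + b
  leading term b²: no divisor's leading term divides it; move b² to the remainder.
  leading term b: no divisor's leading term divides it; move b to the remainder.
  remainder b² + b ≠ 0; add k_3 = b² + b to the basis.

The other S-polynomials (S(h_1,k_3), S(h_2,k_3)) all reduce to 0 modulo the current basis, so we have a Gröbner basis.
Inter-reduce: drop elements whose leading term is divisible by another's, tail-reduce, and make monic.
Reduced Gröbner basis: {a² + b, ab + a, b² + b}.

The two bases agree; hence the ideals are identical.

Yes, the ideals are equal.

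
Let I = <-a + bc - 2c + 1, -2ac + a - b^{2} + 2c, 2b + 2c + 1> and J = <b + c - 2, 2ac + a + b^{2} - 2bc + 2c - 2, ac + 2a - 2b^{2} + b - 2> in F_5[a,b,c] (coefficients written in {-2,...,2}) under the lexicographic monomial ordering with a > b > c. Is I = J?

Two ideals are equal iff their reduced Gröbner bases coincide (the reduced basis is unique for a fixed ordering).
Buchberger on the first generating set:
f_1 = -a + bc - 2c + 1, LT = a.
f_2 = -2ac + a - b^{2} + 2c, LT = ac.
f_3 = 2b + 2c + 1, LT = b.

S(f_1,f_2): lcm = ac. S = -2a + 2b^{2} - bc^{2} + 2c^{2}.
  leading term a: subtract (2)·f_1 from -2a + 2b^{2} - bc^{2} + 2c^{2} → 2b^{2} - bc^{2} - 2bc + 2c^{2} - c - 2
  leading term b^{2}: subtract (b)·f_3 from 2b^{2} - bc^{2} - 2bc + 2c^{2} - c - 2 → -bc^{2} + bc - b + 2c^{2} - c - 2
  leading term bc^{2}: subtract (2c^{2})·f_3 from -bc^{2} + bc - b + 2c^{2} - c - 2 → bc - b + c^{3} - c - 2
  leading term bc: subtract (-2c)·f_3 from bc - b + c^{3} - c - 2 → -b + c^{3} - c^{2} + c - 2
  leading term b: subtract (2)·f_3 from -b + c^{3} - c^{2} + c - 2 → c^{3} - c^{2} + 2c + 1
  leading term c^{3}: no divisor's leading term divides it; move c^{3} to the remainder.
  leading term c^{2}: no divisor's leading term divides it; move -c^{2} to the remainder.
  leading term c: no divisor's leading term divides it; move 2c to the remainder.
  leading term 1: no divisor's leading term divides it; move 1 to the remainder.
  remainder c^{3} - c^{2} + 2c + 1 ≠ 0; add g_4 = c^{3} - c^{2} + 2c + 1 to the basis.

The other S-polynomials (S(f_1,f_3), S(f_2,f_3), S(f_1,g_4), S(f_2,g_4), S(f_3,g_4)) all reduce to 0 modulo the current basis, so we have a Gröbner basis.
Inter-reduce: drop elements whose leading term is divisible by another's, tail-reduce, and make monic.
Reduced Gröbner basis: {a + c^{2} - 1, b + c - 2, c^{3} - c^{2} + 2c + 1}.

Buchberger on the second generating set:
h_1 = b + c - 2, LT = b.
h_2 = 2ac + a + b^{2} - 2bc + 2c - 2, LT = ac.
h_3 = ac + 2a - 2b^{2} + b - 2, LT = ac.

S(h_2,h_3): lcm = ac. S = a - bc - b + c + 1.
  leading term a: no divisor's leading term divides it; move a to the remainder.
  leading term bc: subtract (-c)·h_1 from -bc - b + c + 1 → -b + c^{2} - c + 1
  leading term b: subtract (-1)·h_1 from -b + c^{2} - c + 1 → c^{2} - 1
  leading term c^{2}: no divisor's leading term divides it; move c^{2} to the remainder.
  leading term 1: no divisor's leading term divides it; move -1 to the remainder.
  remainder a + c^{2} - 1 ≠ 0; add k_4 = a + c^{2} - 1 to the basis.

S(h_2,k_4): lcm = ac. S = -2a - 2b^{2} - bc - c^{3} + 2c - 1.
  leading term a: subtract (-2)·k_4 from -2a - 2b^{2} - bc - c^{3} + 2c - 1 → -2b^{2} - bc - c^{3} + 2c^{2} + 2c + 2
  leading term b^{2}: subtract (-2b)·h_1 from -2b^{2} - bc - c^{3} + 2c^{2} + 2c + 2 → bc + b - c^{3} + 2c^{2} + 2c + 2
  leading term bc: subtract (c)·h_1 from bc + b - c^{3} + 2c^{2} + 2c + 2 → b - c^{3} + c^{2} - c + 2
  leading term b: subtract (1)·h_1 from b - c^{3} + c^{2} - c + 2 → -c^{3} + c^{2} - 2c - 1
  leading term c^{3}: no divisor's leading term divides it; move -c^{3} to the remainder.
  leading term c^{2}: no divisor's leading term divides it; move c^{2} to the remainder.
  leading term c: no divisor's leading term divides it; move -2c to the remainder.
  leading term 1: no divisor's leading term divides it; move -1 to the remainder.
  remainder -c^{3} + c^{2} - 2c - 1 ≠ 0; add k_5 = -c^{3} + c^{2} - 2c - 1 to the basis.

The other S-polynomials (S(h_1,h_2), S(h_1,h_3), S(h_1,k_4), S(h_3,k_4), S(h_1,k_5), S(h_2,k_5), S(h_3,k_5), S(k_4,k_5)) all reduce to 0 modulo the current basis, so we have a Gröbner basis.
Inter-reduce: drop elements whose leading term is divisible by another's, tail-reduce, and make monic.
Reduced Gröbner basis: {a + c^{2} - 1, b + c - 2, c^{3} - c^{2} + 2c + 1}.

Same reduced basis, so the two generating sets span the same ideal.
The same test decides containment: I ⊆ J iff every generator of I reduces to 0 modulo a Gröbner basis of J.

Yes, the ideals are equal.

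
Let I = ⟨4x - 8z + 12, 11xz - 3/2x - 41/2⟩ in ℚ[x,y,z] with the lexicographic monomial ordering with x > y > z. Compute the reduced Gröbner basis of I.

The reduced Gröbner basis is the canonical form of the ideal for this ordering.

f_1 = 4x - 8z + 12, LT = x.
f_2 = 11xz - 3/2x - 41/2, LT = xz.

S(f_1,f_2): lcm = xz. S = 3/22x - 2z² + 3z + 41/22.
  reduce S modulo (f_1, f_2):
  remainder -2z² + 36/11z + 16/11 ≠ 0; add g_3 = -2z² + 36/11z + 16/11 to the basis.

The other S-polynomials (S(f_1,g_3), S(f_2,g_3)) all reduce to 0 modulo the current basis, so we have a Gröbner basis.
Inter-reduce: drop elements whose leading term is divisible by another's, tail-reduce, and make monic.

G = {x - 2z + 3, z² - 18/11z - 8/11}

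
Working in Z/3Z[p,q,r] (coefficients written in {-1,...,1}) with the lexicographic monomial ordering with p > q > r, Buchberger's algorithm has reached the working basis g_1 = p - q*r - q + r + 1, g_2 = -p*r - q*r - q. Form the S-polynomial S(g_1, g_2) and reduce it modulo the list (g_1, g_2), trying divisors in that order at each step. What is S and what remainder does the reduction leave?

lcm(LM(g_1), LM(g_2)) = p*r.
S = (lcm/LT(g_1))·g_1 − (lcm/LT(g_2))·g_2 = -q*r**2 + q*r - q + r**2 + r.
Reduce S modulo (g_1, g_2) in that order:
  leading term q*r**2: no divisor's leading term divides it; move -q*r**2 to the remainder.
  leading term q*r: no divisor's leading term divides it; move q*r to the remainder.
  leading term q: no divisor's leading term divides it; move -q to the remainder.
  leading term r**2: no divisor's leading term divides it; move r**2 to the remainder.
  leading term r: no divisor's leading term divides it; move r to the remainder.
The remainder -q*r**2 + q*r - q + r**2 + r is nonzero, so it would be added as the next basis element.

S(g_1, g_2) = -q*r**2 + q*r - q + r**2 + r; remainder on division = -q*r**2 + q*r - q + r**2 + r.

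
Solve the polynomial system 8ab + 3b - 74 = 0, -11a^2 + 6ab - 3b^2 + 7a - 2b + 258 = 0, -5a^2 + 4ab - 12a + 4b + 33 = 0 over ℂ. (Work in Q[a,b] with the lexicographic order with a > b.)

{(-5, -2)}

Compute a lex Gröbner basis by Buchberger's algorithm.
f_1 = 8ab + 3b - 74, LT = ab.
f_2 = -11a^2 + 6ab + 7a - 3b^2 - 2b + 258, LT = a^2.
f_3 = -5a^2 + 4ab - 12a + 4b + 33, LT = a^2.

S(f_1,f_2): lcm = a^2b. S = 6/11ab^2 + 89/88ab - 37/4a - 3/11b^3 - 2/11b^2 + 258/11b.
  leading term ab^2: subtract (3/44b)·f_1 from 6/11ab^2 + 89/88ab - 37/4a - 3/11b^3 - 2/11b^2 + 258/11b → 89/88ab - 37/4a - 3/11b^3 - 17/44b^2 + 57/2b
  leading term ab: subtract (89/704)·f_1 from 89/88ab - 37/4a - 3/11b^3 - 17/44b^2 + 57/2b → -37/4a - 3/11b^3 - 17/44b^2 + 19797/704b + 3293/352
  leading term a: no divisor's leading term divides it; move -37/4a to the remainder.
  leading term b^3: no divisor's leading term divides it; move -3/11b^3 to the remainder.
  leading term b^2: no divisor's leading term divides it; move -17/44b^2 to the remainder.
  leading term b: no divisor's leading term divides it; move 19797/704b to the remainder.
  leading term 1: no divisor's leading term divides it; move 3293/352 to the remainder.
  remainder -37/4a - 3/11b^3 - 17/44b^2 + 19797/704b + 3293/352 ≠ 0; add h_4 = -37/4a - 3/11b^3 - 17/44b^2 + 19797/704b + 3293/352 to the basis.

S(f_1,f_3): lcm = a^2b. S = 4/5ab^2 - 81/40ab - 37/4a + 4/5b^2 + 33/5b.
  leading term ab^2: subtract (1/10b)·f_1 from 4/5ab^2 - 81/40ab - 37/4a + 4/5b^2 + 33/5b → -81/40ab - 37/4a + 1/2b^2 + 14b
  leading term ab: subtract (-81/320)·f_1 from -81/40ab - 37/4a + 1/2b^2 + 14b → -37/4a + 1/2b^2 + 4723/320b - 2997/160
  leading term a: subtract (1)·h_4 from -37/4a + 1/2b^2 + 4723/320b - 2997/160 → 3/11b^3 + 39/44b^2 - 5879/440b - 6179/220
  leading term b^3: no divisor's leading term divides it; move 3/11b^3 to the remainder.
  leading term b^2: no divisor's leading term divides it; move 39/44b^2 to the remainder.
  leading term b: no divisor's leading term divides it; move -5879/440b to the remainder.
  leading term 1: no divisor's leading term divides it; move -6179/220 to the remainder.
  remainder 3/11b^3 + 39/44b^2 - 5879/440b - 6179/220 ≠ 0; add h_5 = 3/11b^3 + 39/44b^2 - 5879/440b - 6179/220 to the basis.

S(f_2,f_3): lcm = a^2. S = 14/55ab - 167/55a + 3/11b^2 + 54/55b - 927/55.
  leading term ab: subtract (7/220)·f_1 from 14/55ab - 167/55a + 3/11b^2 + 54/55b - 927/55 → -167/55a + 3/11b^2 + 39/44b - 29/2
  leading term a: subtract (668/2035)·h_4 from -167/55a + 3/11b^2 + 39/44b - 29/2 → 2004/22385b^3 + 8944/22385b^2 - 2988639/358160b - 85043/4840
  leading term b^3: subtract (668/2035)·h_5 from 2004/22385b^3 + 8944/22385b^2 - 2988639/358160b - 85043/4840 → 221/2035b^2 - 644441/162800b - 18373/2200
  leading term b^2: no divisor's leading term divides it; move 221/2035b^2 to the remainder.
  leading term b: no divisor's leading term divides it; move -644441/162800b to the remainder.
  leading term 1: no divisor's leading term divides it; move -18373/2200 to the remainder.
  remainder 221/2035b^2 - 644441/162800b - 18373/2200 ≠ 0; add h_6 = 221/2035b^2 - 644441/162800b - 18373/2200 to the basis.

S(f_1,h_4): lcm = ab. S = -12/407b^4 - 17/407b^3 + 19797/6512b^2 + 61/44b - 37/4.
  leading term b^4: subtract (-4/37b)·h_5 from -12/407b^4 - 17/407b^3 + 19797/6512b^2 + 61/44b - 37/4 → 2/37b^3 + 4723/2960b^2 - 33/20b - 37/4
  leading term b^3: subtract (22/111)·h_5 from 2/37b^3 + 4723/2960b^2 - 33/20b - 37/4 → 4203/2960b^2 + 554/555b - 221/60
  leading term b^2: subtract (46233/3536)·h_6 from 4203/2960b^2 + 554/555b - 221/60 → 223850597/4243200b + 223850597/2121600
  leading term b: no divisor's leading term divides it; move 223850597/4243200b to the remainder.
  leading term 1: no divisor's leading term divides it; move 223850597/2121600 to the remainder.
  remainder 223850597/4243200b + 223850597/2121600 ≠ 0; add h_7 = 223850597/4243200b + 223850597/2121600 to the basis.

The other S-polynomials (S(f_2,h_4), S(f_3,h_4), S(f_1,h_5), S(f_2,h_5), S(f_3,h_5), S(h_4,h_5), S(f_1,h_6), S(f_2,h_6), S(f_3,h_6), S(h_4,h_6), S(h_5,h_6), S(f_1,h_7), S(f_2,h_7), S(f_3,h_7), S(h_4,h_7), S(h_5,h_7), S(h_6,h_7)) all reduce to 0 modulo the current basis, so we have a Gröbner basis.
Inter-reduce: drop elements whose leading term is divisible by another's, tail-reduce, and make monic.
Reduced Gröbner basis: {a + 5, b + 2}.

Elimination: the polynomial b + 2 lies in the elimination ideal for b, so b ∈ {-2}. For each such b, the remaining basis elements (now univariate) give the rest of the solution.
  b = -2: the earlier basis element becomes a + 5 = 0, giving a = -5 — point (-5, -2).
Each listed point satisfies every original equation (direct substitution).
Zero-dimensionality of the ideal guarantees finitely many solutions over ℂ.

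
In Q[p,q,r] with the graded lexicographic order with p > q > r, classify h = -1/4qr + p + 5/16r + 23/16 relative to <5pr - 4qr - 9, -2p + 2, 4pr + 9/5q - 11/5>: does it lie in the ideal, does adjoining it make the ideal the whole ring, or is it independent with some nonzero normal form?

Adjoining -1/4qr + p + 5/16r + 23/16 makes the ideal the whole ring: the system is inconsistent.

First compute the reduced Gröbner basis of I by Buchberger's algorithm.
f_1 = 5pr - 4qr - 9, LT = pr.
f_2 = -2p + 2, LT = p.
f_3 = 4pr + 9/5q - 11/5, LT = pr.

S(f_1,f_2): lcm = pr. S = -4/5qr + r - 9/5.
  leading term qr: no divisor's leading term divides it; move -4/5qr to the remainder.
  leading term r: no divisor's leading term divides it; move r to the remainder.
  leading term 1: no divisor's leading term divides it; move -9/5 to the remainder.
  remainder -4/5qr + r - 9/5 ≠ 0; add k_4 = -4/5qr + r - 9/5 to the basis.

S(f_1,f_3): lcm = pr. S = -4/5qr - 9/20q - 5/4.
  leading term qr: subtract (1)·k_4 from -4/5qr - 9/20q - 5/4 → -9/20q - r + 11/20
  leading term q: no divisor's leading term divides it; move -9/20q to the remainder.
  leading term r: no divisor's leading term divides it; move -r to the remainder.
  leading term 1: no divisor's leading term divides it; move 11/20 to the remainder.
  remainder -9/20q - r + 11/20 ≠ 0; add k_5 = -9/20q - r + 11/20 to the basis.

S(k_4,k_5): lcm = qr. S = -20/9r^2 - 1/36r + 9/4.
  leading term r^2: no divisor's leading term divides it; move -20/9r^2 to the remainder.
  leading term r: no divisor's leading term divides it; move -1/36r to the remainder.
  leading term 1: no divisor's leading term divides it; move 9/4 to the remainder.
  remainder -20/9r^2 - 1/36r + 9/4 ≠ 0; add k_6 = -20/9r^2 - 1/36r + 9/4 to the basis.

The other S-polynomials (S(f_2,f_3), S(f_1,k_4), S(f_2,k_4), S(f_3,k_4), S(f_1,k_5), S(f_2,k_5), S(f_3,k_5), S(f_1,k_6), S(f_2,k_6), S(f_3,k_6), S(k_4,k_6), S(k_5,k_6)) all reduce to 0 modulo the current basis, so we have a Gröbner basis.
Inter-reduce: drop elements whose leading term is divisible by another's, tail-reduce, and make monic.
Reduced Gröbner basis: {r^2 + 1/80r - 81/80, p - 1, q + 20/9r - 11/9}.
Label its elements g_1 = r^2 + 1/80r - 81/80, g_2 = p - 1, g_3 = q + 20/9r - 11/9.

Reduce h = -1/4qr + p + 5/16r + 23/16 modulo G:
  leading term qr: subtract (-1/4r)·g_3 from -1/4qr + p + 5/16r + 23/16 → 5/9r^2 + p + 1/144r + 23/16
  leading term r^2: subtract (5/9)·g_1 from 5/9r^2 + p + 1/144r + 23/16 → p + 2
  leading term p: subtract (1)·g_2 from p + 2 → 3
  leading term 1: no divisor's leading term divides it; move 3 to the remainder.
  normal form = 3.
The normal form is nonzero, so h ∉ I. Since h minus its normal form lies in I, I + (h) = I + (n) where n = 3; decide whether this ideal is the whole ring.
Here n = 3 is a nonzero constant, hence a unit: 1 ∈ I + (h), the Gröbner basis of I + (h) is {1}, and the enlarged system has no common solution — adjoining h is inconsistent.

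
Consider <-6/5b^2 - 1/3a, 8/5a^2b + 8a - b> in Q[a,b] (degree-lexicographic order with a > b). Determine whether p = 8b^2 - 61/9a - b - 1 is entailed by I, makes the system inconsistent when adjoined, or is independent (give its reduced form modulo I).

Adjoining 8b^2 - 61/9a - b - 1 makes the ideal the whole ring: the system is inconsistent.

First compute the reduced Gröbner basis of I by Buchberger's algorithm.
f_1 = -6/5b^2 - 1/3a, LT = b^2.
f_2 = 8/5a^2b + 8a - b, LT = a^2b.

S(f_1,f_2): lcm = a^2b^2. S = 5/18a^3 - 5ab + 5/8b^2.
  leading term a^3: no divisor's leading term divides it; move 5/18a^3 to the remainder.
  leading term ab: no divisor's leading term divides it; move -5ab to the remainder.
  leading term b^2: subtract (-25/48)·f_1 from 5/8b^2 → -25/144a
  leading term a: no divisor's leading term divides it; move -25/144a to the remainder.
  remainder 5/18a^3 - 5ab - 25/144a ≠ 0; add h_3 = 5/18a^3 - 5ab - 25/144a to the basis.

The other S-polynomials (S(f_1,h_3), S(f_2,h_3)) all reduce to 0 modulo the current basis, so we have a Gröbner basis.
Inter-reduce: drop elements whose leading term is divisible by another's, tail-reduce, and make monic.
Reduced Gröbner basis: {a^3 - 18ab - 5/8a, a^2b + 5a - 5/8b, b^2 + 5/18a}.
Label its elements g_1 = a^3 - 18ab - 5/8a, g_2 = a^2b + 5a - 5/8b, g_3 = b^2 + 5/18a.

Reduce p = 8b^2 - 61/9a - b - 1 modulo G:
  leading term b^2: subtract (8)·g_3 from 8b^2 - 61/9a - b - 1 → -9a - b - 1
  leading term a: no divisor's leading term divides it; move -9a to the remainder.
  leading term b: no divisor's leading term divides it; move -b to the remainder.
  leading term 1: no divisor's leading term divides it; move -1 to the remainder.
  normal form = -9a - b - 1.
The normal form is nonzero, so p ∉ I. Since p minus its normal form lies in I, I + (p) = I + (r) where r = -9a - b - 1; decide whether this ideal is the whole ring.
Run Buchberger on G together with r (pairs among the g_i already reduce to 0 since G is a Gröbner basis):
g_1 = a^3 - 18ab - 5/8a, LT = a^3.
g_2 = a^2b + 5a - 5/8b, LT = a^2b.
g_3 = b^2 + 5/18a, LT = b^2.
r = -9a - b - 1, LT = a.

S(g_1,r): lcm = a^3. S = -1/9a^2b - 1/9a^2 - 18ab - 5/8a.
  leading term a^2b: subtract (-1/9)·g_2 from -1/9a^2b - 1/9a^2 - 18ab - 5/8a → -1/9a^2 - 18ab - 5/72a - 5/72b
  leading term a^2: subtract (1/81a)·r from -1/9a^2 - 18ab - 5/72a - 5/72b → -1457/81ab - 37/648a - 5/72b
  leading term ab: subtract (1457/729b)·r from -1457/81ab - 37/648a - 5/72b → 1457/729b^2 - 37/648a + 11251/5832b
  leading term b^2: subtract (1457/729)·g_3 from 1457/729b^2 - 37/648a + 11251/5832b → -32137/52488a + 11251/5832b
  leading term a: subtract (32137/472392)·r from -32137/52488a + 11251/5832b → 235867/118098b + 32137/472392
  leading term b: no divisor's leading term divides it; move 235867/118098b to the remainder.
  leading term 1: no divisor's leading term divides it; move 32137/472392 to the remainder.
  remainder 235867/118098b + 32137/472392 ≠ 0; add m_5 = 235867/118098b + 32137/472392 to the basis.

S(g_2,r): lcm = a^2b. S = -1/9ab^2 - 1/9ab + 5a - 5/8b.
  leading term ab^2: subtract (-1/9a)·g_3 from -1/9ab^2 - 1/9ab + 5a - 5/8b → 5/162a^2 - 1/9ab + 5a - 5/8b
  leading term a^2: subtract (-5/1458a)·r from 5/162a^2 - 1/9ab + 5a - 5/8b → -167/1458ab + 7285/1458a - 5/8b
  leading term ab: subtract (167/13122b)·r from -167/1458ab + 7285/1458a - 5/8b → 167/13122b^2 + 7285/1458a - 32137/52488b
  leading term b^2: subtract (167/13122)·g_3 from 167/13122b^2 + 7285/1458a - 32137/52488b → 1179335/236196a - 32137/52488b
  leading term a: subtract (-1179335/2125764)·r from 1179335/236196a - 32137/52488b → -4961767/4251528b - 1179335/2125764
  leading term b: subtract (-4961767/8491212)·m_5 from -4961767/4251528b - 1179335/2125764 → -314871721/611367264
  leading term 1: no divisor's leading term divides it; move -314871721/611367264 to the remainder.
  remainder -314871721/611367264 ≠ 0; add m_6 = -314871721/611367264 to the basis.

The other S-polynomials (S(g_1,g_2), S(g_1,g_3), S(g_2,g_3), S(g_3,r), S(g_1,m_5), S(g_2,m_5), S(g_3,m_5), S(r,m_5), S(g_1,m_6), S(g_2,m_6), S(g_3,m_6), S(r,m_6), S(m_5,m_6)) all reduce to 0 modulo the current basis, so we have a Gröbner basis.
Inter-reduce: drop elements whose leading term is divisible by another's, tail-reduce, and make monic.
Reduced Gröbner basis: {1}.
The reduced Gröbner basis of I + (p) is {1}: the ideal is the whole ring, so the enlarged system has no common solution — adjoining p is inconsistent.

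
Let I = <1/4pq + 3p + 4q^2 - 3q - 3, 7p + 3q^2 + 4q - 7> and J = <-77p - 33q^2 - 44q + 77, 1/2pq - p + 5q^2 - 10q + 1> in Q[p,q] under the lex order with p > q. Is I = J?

Since reduced Gröbner bases are canonical representatives of ideals under a given ordering, it suffices to compute and compare them.
Buchberger on the first generating set:
f_1 = 1/4pq + 3p + 4q^2 - 3q - 3, LT = pq.
f_2 = 7p + 3q^2 + 4q - 7, LT = p.

S(f_1,f_2): lcm = pq. S = 12p - 3/7q^3 + 108/7q^2 - 11q - 12.
  leading term p: subtract (12/7)·f_2 from 12p - 3/7q^3 + 108/7q^2 - 11q - 12 → -3/7q^3 + 72/7q^2 - 125/7q
  leading term q^3: no divisor's leading term divides it; move -3/7q^3 to the remainder.
  leading term q^2: no divisor's leading term divides it; move 72/7q^2 to the remainder.
  leading term q: no divisor's leading term divides it; move -125/7q to the remainder.
  remainder -3/7q^3 + 72/7q^2 - 125/7q ≠ 0; add g_3 = -3/7q^3 + 72/7q^2 - 125/7q to the basis.

The other S-polynomials (S(f_1,g_3), S(f_2,g_3)) all reduce to 0 modulo the current basis, so we have a Gröbner basis.
Inter-reduce: drop elements whose leading term is divisible by another's, tail-reduce, and make monic.
Reduced Gröbner basis: {p + 3/7q^2 + 4/7q - 1, q^3 - 24q^2 + 125/3q}.

Buchberger on the second generating set:
h_1 = -77p - 33q^2 - 44q + 77, LT = p.
h_2 = 1/2pq - p + 5q^2 - 10q + 1, LT = pq.

S(h_1,h_2): lcm = pq. S = 2p + 3/7q^3 - 66/7q^2 + 19q - 2.
  leading term p: subtract (-2/77)·h_1 from 2p + 3/7q^3 - 66/7q^2 + 19q - 2 → 3/7q^3 - 72/7q^2 + 125/7q
  leading term q^3: no divisor's leading term divides it; move 3/7q^3 to the remainder.
  leading term q^2: no divisor's leading term divides it; move -72/7q^2 to the remainder.
  leading term q: no divisor's leading term divides it; move 125/7q to the remainder.
  remainder 3/7q^3 - 72/7q^2 + 125/7q ≠ 0; add k_3 = 3/7q^3 - 72/7q^2 + 125/7q to the basis.

The other S-polynomials (S(h_1,k_3), S(h_2,k_3)) all reduce to 0 modulo the current basis, so we have a Gröbner basis.
Inter-reduce: drop elements whose leading term is divisible by another's, tail-reduce, and make monic.
Reduced Gröbner basis: {p + 3/7q^2 + 4/7q - 1, q^3 - 24q^2 + 125/3q}.

Same reduced basis, so the two generating sets span the same ideal.

Yes, the ideals are equal.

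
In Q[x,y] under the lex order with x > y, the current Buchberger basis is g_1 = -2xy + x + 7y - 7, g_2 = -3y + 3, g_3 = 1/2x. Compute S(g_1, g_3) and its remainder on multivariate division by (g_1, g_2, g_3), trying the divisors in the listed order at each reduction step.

lcm(LM(g_1), LM(g_3)) = xy.
S = (lcm/LT(g_1))·g_1 − (lcm/LT(g_3))·g_3 = -1/2x - 7/2y + 7/2.
Reduce S modulo (g_1, g_2, g_3) in that order:
  leading term x: subtract (-1)·g_3 from -1/2x - 7/2y + 7/2 → -7/2y + 7/2
  leading term y: subtract (7/6)·g_2 from -7/2y + 7/2 → 0
The remainder is 0, so this S-polynomial contributes no new basis element.
An S-polynomial is built so that the two leading terms cancel; whether anything survives reduction is exactly the Gröbner-basis criterion.

S(g_1, g_3) = -1/2x - 7/2y + 7/2; remainder on division = 0.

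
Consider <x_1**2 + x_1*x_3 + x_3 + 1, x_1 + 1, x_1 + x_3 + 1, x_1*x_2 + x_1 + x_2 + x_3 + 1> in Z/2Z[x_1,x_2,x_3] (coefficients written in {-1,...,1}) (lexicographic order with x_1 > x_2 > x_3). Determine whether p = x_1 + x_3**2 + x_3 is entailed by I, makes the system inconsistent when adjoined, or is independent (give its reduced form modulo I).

Adjoining x_1 + x_3**2 + x_3 makes the ideal the whole ring: the system is inconsistent.

First compute the reduced Gröbner basis of I by Buchberger's algorithm.
f_1 = x_1**2 + x_1*x_3 + x_3 + 1, LT = x_1**2.
f_2 = x_1 + 1, LT = x_1.
f_3 = x_1 + x_3 + 1, LT = x_1.
f_4 = x_1*x_2 + x_1 + x_2 + x_3 + 1, LT = x_1*x_2.

S(f_1,f_3): lcm = x_1**2. S = x_1 + x_3 + 1.
  reduce S modulo (f_1, f_2, f_3, f_4):
  remainder x_3 ≠ 0; add h_5 = x_3 to the basis.

The other S-polynomials (S(f_1,f_2), S(f_1,f_4), S(f_2,f_3), S(f_2,f_4), S(f_3,f_4), S(f_1,h_5), S(f_2,h_5), S(f_3,h_5), S(f_4,h_5)) all reduce to 0 modulo the current basis, so we have a Gröbner basis.
Inter-reduce: drop elements whose leading term is divisible by another's, tail-reduce, and make monic.
Reduced Gröbner basis: {x_1 + 1, x_3}.
Label its elements g_1 = x_1 + 1, g_2 = x_3.

Reduce p = x_1 + x_3**2 + x_3 modulo G:
  leading term x_1: subtract (1)·g_1 from x_1 + x_3**2 + x_3 → x_3**2 + x_3 + 1
  leading term x_3**2: subtract (x_3)·g_2 from x_3**2 + x_3 + 1 → x_3 + 1
  leading term x_3: subtract (1)·g_2 from x_3 + 1 → 1
  leading term 1: no divisor's leading term divides it; move 1 to the remainder.
  normal form = 1.
The normal form is nonzero, so p ∉ I. Since p minus its normal form lies in I, I + (p) = I + (r) where r = 1; decide whether this ideal is the whole ring.
Here r = 1 is a nonzero constant, hence a unit: 1 ∈ I + (p), the Gröbner basis of I + (p) is {1}, and the enlarged system has no common solution — adjoining p is inconsistent.

The remainder on division by a Gröbner basis is unique — it is the normal form.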